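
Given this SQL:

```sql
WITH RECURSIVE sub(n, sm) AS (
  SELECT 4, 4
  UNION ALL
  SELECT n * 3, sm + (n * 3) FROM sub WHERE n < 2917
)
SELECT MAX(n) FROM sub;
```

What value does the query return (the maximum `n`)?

8748

Base: n=4, sm=4.
Iteration 1: 4 < 2917 holds -> n = 4 * 3 = 12, sm = 4 + 12 = 16.
Iteration 2: 12 < 2917 holds -> n = 12 * 3 = 36, sm = 16 + 36 = 52.
Iteration 3: 36 < 2917 holds -> n = 36 * 3 = 108, sm = 52 + 108 = 160.
Iteration 4: 108 < 2917 holds -> n = 108 * 3 = 324, sm = 160 + 324 = 484.
Iteration 5: 324 < 2917 holds -> n = 324 * 3 = 972, sm = 484 + 972 = 1456.
Iteration 6: 972 < 2917 holds -> n = 972 * 3 = 2916, sm = 1456 + 2916 = 4372.
Iteration 7: 2916 < 2917 holds -> n = 2916 * 3 = 8748, sm = 4372 + 8748 = 13120.
Iteration 8: 8748 < 2917 fails; recursion stops.
n values: 4, 12, 36, 108, 324, 972, 2916, 8748; the maximum is 8748.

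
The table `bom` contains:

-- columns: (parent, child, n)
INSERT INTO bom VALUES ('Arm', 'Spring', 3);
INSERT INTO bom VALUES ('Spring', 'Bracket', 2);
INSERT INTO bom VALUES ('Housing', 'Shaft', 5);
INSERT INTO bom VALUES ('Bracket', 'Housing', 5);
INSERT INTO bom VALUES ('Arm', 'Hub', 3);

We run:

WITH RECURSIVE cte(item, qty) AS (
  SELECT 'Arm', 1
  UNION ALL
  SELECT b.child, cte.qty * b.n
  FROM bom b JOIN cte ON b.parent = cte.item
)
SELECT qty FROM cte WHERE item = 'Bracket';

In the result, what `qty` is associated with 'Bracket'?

Base: (Arm, qty=1).
Iteration 1: components of {Arm} -> Hub = 1*3 = 3, Spring = 1*3 = 3.
Iteration 2: components of {Hub,Spring} -> Bracket = 3*2 = 6.
Iteration 3: components of {Bracket} -> Housing = 6*5 = 30.
Iteration 4: components of {Housing} -> Shaft = 30*5 = 150.
Iteration 5: no further components; recursion stops.

6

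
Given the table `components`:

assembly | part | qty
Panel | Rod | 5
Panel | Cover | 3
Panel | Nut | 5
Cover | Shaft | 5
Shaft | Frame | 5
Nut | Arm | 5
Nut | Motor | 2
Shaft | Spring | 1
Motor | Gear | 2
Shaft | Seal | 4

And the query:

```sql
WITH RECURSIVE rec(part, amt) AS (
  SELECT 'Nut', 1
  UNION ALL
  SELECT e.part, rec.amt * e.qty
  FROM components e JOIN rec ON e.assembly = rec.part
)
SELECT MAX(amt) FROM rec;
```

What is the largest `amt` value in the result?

Base: (Nut, amt=1).
Iteration 1: components of {Nut} -> Arm = 1*5 = 5, Motor = 1*2 = 2.
Iteration 2: components of {Arm,Motor} -> Gear = 2*2 = 4.
Iteration 3: no further components; recursion stops.
amt values: 1, 5, 2, 4; the maximum is 5.

5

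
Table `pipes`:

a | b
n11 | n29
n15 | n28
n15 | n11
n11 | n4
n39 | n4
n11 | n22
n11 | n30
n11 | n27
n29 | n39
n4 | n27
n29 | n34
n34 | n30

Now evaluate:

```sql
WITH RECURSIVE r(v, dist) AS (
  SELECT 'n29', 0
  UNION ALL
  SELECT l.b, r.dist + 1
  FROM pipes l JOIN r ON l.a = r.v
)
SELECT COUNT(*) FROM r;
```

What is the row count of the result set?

Base: (n29, dist=0).
Iteration 1: edges from {n29} -> (n34, dist=1), (n39, dist=1).
Iteration 2: edges from {n34,n39} -> (n30, dist=2), (n4, dist=2).
Iteration 3: edges from {n30,n4} -> (n27, dist=3).
Iteration 4: no outgoing edges from {n27}; recursion stops.
Total rows emitted: 6.

6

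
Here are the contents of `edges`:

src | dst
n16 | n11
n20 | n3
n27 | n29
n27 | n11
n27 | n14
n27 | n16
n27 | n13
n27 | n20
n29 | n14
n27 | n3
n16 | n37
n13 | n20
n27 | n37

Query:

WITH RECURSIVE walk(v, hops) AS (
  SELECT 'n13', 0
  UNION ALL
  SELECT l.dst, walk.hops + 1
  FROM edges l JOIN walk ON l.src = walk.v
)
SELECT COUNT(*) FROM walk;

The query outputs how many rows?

Base: (n13, hops=0).
Iteration 1: edges from {n13} -> (n20, hops=1).
Iteration 2: edges from {n20} -> (n3, hops=2).
Iteration 3: no outgoing edges from {n3}; recursion stops.
Total rows emitted: 3.

3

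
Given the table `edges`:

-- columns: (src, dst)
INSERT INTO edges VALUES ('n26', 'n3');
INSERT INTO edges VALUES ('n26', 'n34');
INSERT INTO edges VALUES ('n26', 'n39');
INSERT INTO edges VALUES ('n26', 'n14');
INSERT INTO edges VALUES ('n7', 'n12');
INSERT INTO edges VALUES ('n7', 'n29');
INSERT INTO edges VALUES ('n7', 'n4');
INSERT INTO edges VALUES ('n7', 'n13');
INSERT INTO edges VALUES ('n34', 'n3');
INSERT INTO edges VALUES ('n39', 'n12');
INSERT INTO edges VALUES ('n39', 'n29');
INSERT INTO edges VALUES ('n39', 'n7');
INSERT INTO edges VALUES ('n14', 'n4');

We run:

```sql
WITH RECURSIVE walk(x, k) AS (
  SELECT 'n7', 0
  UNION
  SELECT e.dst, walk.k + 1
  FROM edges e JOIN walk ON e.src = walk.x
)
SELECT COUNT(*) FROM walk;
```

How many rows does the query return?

5

Base: (n7, k=0).
Iteration 1: edges from {n7} -> (n12, k=1), (n13, k=1), (n29, k=1), (n4, k=1).
Iteration 2: no outgoing edges from {n12,n13,n29,n4}; recursion stops.
Total rows emitted: 5.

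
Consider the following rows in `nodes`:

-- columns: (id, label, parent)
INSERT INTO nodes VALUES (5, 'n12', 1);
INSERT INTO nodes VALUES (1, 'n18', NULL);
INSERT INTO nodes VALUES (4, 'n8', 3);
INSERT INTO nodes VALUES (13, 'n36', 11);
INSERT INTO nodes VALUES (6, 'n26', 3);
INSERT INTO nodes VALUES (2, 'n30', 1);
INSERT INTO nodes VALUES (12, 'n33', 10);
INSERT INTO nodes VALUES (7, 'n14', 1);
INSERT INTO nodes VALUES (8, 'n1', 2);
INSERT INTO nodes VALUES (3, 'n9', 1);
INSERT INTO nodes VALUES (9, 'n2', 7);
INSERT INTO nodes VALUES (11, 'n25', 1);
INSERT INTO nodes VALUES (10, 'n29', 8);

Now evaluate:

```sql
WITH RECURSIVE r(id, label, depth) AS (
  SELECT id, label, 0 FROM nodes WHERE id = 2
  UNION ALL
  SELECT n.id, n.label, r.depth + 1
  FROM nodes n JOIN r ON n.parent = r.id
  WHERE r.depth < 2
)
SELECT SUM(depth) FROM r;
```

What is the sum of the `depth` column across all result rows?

Base: id=2 (n30) at depth 0.
Iteration 1: rows with parent in {2} -> n1 (id 8, depth 1).
Iteration 2: rows with parent in {8} -> n29 (id 10, depth 2).
Iteration 3: depth < 2 fails for all current rows; recursion stops.
SUM(depth) = 0 + 1 + 2 = 3.

3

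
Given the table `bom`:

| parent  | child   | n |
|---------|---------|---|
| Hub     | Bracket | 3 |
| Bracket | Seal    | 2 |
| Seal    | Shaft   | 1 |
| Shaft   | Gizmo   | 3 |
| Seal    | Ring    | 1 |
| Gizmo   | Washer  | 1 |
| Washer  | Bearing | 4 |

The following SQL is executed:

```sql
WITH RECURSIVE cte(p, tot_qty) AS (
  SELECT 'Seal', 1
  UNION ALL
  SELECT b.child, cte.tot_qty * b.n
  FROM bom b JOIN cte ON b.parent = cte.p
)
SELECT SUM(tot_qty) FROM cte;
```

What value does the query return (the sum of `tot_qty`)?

Base: (Seal, tot_qty=1).
Iteration 1: components of {Seal} -> Ring = 1*1 = 1, Shaft = 1*1 = 1.
Iteration 2: components of {Ring,Shaft} -> Gizmo = 1*3 = 3.
Iteration 3: components of {Gizmo} -> Washer = 3*1 = 3.
Iteration 4: components of {Washer} -> Bearing = 3*4 = 12.
Iteration 5: no further components; recursion stops.
SUM(tot_qty) = 1 + 1 + 1 + 3 + 3 + 12 = 21.

21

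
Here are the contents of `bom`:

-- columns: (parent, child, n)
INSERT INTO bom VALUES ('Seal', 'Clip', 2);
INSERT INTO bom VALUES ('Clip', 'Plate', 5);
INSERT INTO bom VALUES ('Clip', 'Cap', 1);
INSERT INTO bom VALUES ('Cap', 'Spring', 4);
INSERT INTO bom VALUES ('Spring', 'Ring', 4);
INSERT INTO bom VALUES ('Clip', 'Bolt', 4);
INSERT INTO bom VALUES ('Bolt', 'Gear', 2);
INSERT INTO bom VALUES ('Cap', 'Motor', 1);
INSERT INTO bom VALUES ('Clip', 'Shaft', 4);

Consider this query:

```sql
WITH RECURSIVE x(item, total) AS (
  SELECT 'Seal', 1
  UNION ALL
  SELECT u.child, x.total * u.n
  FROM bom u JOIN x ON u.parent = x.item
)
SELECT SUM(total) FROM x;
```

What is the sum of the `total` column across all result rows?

89

Base: (Seal, total=1).
Iteration 1: components of {Seal} -> Clip = 1*2 = 2.
Iteration 2: components of {Clip} -> Bolt = 2*4 = 8, Cap = 2*1 = 2, Plate = 2*5 = 10, Shaft = 2*4 = 8.
Iteration 3: components of {Bolt,Cap,Plate,Shaft} -> Gear = 8*2 = 16, Motor = 2*1 = 2, Spring = 2*4 = 8.
Iteration 4: components of {Gear,Motor,Spring} -> Ring = 8*4 = 32.
Iteration 5: no further components; recursion stops.
SUM(total) = 1 + 2 + 10 + 2 + 8 + 8 + 8 + 2 + 16 + 32 = 89.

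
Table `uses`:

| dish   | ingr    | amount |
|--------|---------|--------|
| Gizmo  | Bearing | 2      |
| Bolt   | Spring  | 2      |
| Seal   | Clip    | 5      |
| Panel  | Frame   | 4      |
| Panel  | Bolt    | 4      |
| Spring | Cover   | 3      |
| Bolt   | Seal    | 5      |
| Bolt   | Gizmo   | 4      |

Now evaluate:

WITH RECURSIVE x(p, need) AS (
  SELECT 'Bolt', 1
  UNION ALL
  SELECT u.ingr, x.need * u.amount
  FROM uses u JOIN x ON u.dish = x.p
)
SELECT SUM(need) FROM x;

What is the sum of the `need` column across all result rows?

Base: (Bolt, need=1).
Iteration 1: components of {Bolt} -> Gizmo = 1*4 = 4, Seal = 1*5 = 5, Spring = 1*2 = 2.
Iteration 2: components of {Gizmo,Seal,Spring} -> Bearing = 4*2 = 8, Clip = 5*5 = 25, Cover = 2*3 = 6.
Iteration 3: no further components; recursion stops.
SUM(need) = 1 + 5 + 2 + 4 + 25 + 6 + 8 = 51.

51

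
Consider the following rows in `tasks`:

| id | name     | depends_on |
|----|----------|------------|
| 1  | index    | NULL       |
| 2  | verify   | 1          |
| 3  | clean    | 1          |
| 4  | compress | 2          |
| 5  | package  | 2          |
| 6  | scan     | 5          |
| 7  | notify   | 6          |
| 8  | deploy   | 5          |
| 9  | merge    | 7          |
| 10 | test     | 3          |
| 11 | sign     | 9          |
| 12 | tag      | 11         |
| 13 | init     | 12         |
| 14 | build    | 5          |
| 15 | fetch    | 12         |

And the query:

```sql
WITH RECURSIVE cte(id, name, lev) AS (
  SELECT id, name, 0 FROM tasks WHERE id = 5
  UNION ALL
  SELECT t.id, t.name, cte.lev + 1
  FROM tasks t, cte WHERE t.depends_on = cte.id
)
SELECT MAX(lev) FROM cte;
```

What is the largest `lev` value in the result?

6

Base: id=5 (package) at lev 0.
Iteration 1: rows with depends_on in {5} -> scan (id 6, lev 1), deploy (id 8, lev 1), build (id 14, lev 1).
Iteration 2: rows with depends_on in {6,8,14} -> notify (id 7, lev 2).
Iteration 3: rows with depends_on in {7} -> merge (id 9, lev 3).
Iteration 4: rows with depends_on in {9} -> sign (id 11, lev 4).
Iteration 5: rows with depends_on in {11} -> tag (id 12, lev 5).
Iteration 6: rows with depends_on in {12} -> init (id 13, lev 6), fetch (id 15, lev 6).
Iteration 7: no rows with depends_on in {13,15}; recursion stops.
lev values: 0, 1, 1, 1, 2, 3, 4, 5, 6, 6; the maximum is 6.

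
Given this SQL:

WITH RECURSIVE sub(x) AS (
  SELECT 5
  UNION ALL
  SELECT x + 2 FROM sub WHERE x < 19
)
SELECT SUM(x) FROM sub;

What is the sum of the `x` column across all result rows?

Base: x=5.
Iteration 1: 5 < 19 holds -> x = 5 + 2 = 7.
Iteration 2: 7 < 19 holds -> x = 7 + 2 = 9.
Iteration 3: 9 < 19 holds -> x = 9 + 2 = 11.
Iteration 4: 11 < 19 holds -> x = 11 + 2 = 13.
Iteration 5: 13 < 19 holds -> x = 13 + 2 = 15.
Iteration 6: 15 < 19 holds -> x = 15 + 2 = 17.
Iteration 7: 17 < 19 holds -> x = 17 + 2 = 19.
Iteration 8: 19 < 19 fails; recursion stops.
SUM(x) = 5 + 7 + 9 + 11 + 13 + 15 + 17 + 19 = 96.

96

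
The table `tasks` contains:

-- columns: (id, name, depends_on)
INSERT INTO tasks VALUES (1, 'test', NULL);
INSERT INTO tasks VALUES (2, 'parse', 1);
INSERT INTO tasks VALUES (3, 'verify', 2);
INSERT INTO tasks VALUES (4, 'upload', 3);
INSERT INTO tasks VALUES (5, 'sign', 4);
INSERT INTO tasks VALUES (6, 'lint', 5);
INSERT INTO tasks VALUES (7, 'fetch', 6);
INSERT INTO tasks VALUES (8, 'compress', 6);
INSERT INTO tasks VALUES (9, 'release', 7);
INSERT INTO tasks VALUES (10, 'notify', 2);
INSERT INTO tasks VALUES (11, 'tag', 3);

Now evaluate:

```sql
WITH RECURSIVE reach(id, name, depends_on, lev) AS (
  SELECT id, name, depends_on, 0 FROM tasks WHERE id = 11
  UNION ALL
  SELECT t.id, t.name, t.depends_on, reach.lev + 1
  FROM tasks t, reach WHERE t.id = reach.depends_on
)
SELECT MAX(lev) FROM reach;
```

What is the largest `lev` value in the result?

3

Base: id=11 (tag), depends_on=3, lev 0.
Iteration 1: join on id=3 -> verify (id 3, depends_on=2, lev 1).
Iteration 2: join on id=2 -> parse (id 2, depends_on=1, lev 2).
Iteration 3: join on id=1 -> test (id 1, depends_on=NULL, lev 3).
Iteration 4: depends_on is NULL; no match; recursion stops.
lev values: 0, 1, 2, 3; the maximum is 3.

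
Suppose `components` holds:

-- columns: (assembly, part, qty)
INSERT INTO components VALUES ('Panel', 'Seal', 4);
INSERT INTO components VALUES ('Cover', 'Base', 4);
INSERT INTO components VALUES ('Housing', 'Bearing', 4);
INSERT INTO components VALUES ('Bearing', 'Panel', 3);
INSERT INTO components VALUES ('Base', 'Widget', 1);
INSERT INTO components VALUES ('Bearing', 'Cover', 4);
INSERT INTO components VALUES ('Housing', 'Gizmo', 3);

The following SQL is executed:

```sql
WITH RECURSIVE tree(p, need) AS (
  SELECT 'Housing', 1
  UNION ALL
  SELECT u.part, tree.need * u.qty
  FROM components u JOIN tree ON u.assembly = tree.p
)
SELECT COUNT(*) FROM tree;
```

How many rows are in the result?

Base: (Housing, need=1).
Iteration 1: components of {Housing} -> Bearing = 1*4 = 4, Gizmo = 1*3 = 3.
Iteration 2: components of {Bearing,Gizmo} -> Cover = 4*4 = 16, Panel = 4*3 = 12.
Iteration 3: components of {Cover,Panel} -> Base = 16*4 = 64, Seal = 12*4 = 48.
Iteration 4: components of {Base,Seal} -> Widget = 64*1 = 64.
Iteration 5: no further components; recursion stops.
Total rows emitted: 8.

8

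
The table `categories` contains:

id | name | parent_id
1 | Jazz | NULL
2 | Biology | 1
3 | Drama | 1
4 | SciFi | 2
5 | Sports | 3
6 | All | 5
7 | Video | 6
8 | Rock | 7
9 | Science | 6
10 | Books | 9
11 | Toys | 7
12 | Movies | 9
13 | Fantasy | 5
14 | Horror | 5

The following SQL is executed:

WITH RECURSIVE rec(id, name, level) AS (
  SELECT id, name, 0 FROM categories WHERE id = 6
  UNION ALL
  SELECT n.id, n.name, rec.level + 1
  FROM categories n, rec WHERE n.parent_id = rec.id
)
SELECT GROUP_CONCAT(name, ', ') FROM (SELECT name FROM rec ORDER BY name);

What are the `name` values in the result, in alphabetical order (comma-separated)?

All, Books, Movies, Rock, Science, Toys, Video

Base: id=6 (All) at level 0.
Iteration 1: rows with parent_id in {6} -> Video (id 7, level 1), Science (id 9, level 1).
Iteration 2: rows with parent_id in {7,9} -> Rock (id 8, level 2), Books (id 10, level 2), Toys (id 11, level 2), Movies (id 12, level 2).
Iteration 3: no rows with parent_id in {8,10,11,12}; recursion stops.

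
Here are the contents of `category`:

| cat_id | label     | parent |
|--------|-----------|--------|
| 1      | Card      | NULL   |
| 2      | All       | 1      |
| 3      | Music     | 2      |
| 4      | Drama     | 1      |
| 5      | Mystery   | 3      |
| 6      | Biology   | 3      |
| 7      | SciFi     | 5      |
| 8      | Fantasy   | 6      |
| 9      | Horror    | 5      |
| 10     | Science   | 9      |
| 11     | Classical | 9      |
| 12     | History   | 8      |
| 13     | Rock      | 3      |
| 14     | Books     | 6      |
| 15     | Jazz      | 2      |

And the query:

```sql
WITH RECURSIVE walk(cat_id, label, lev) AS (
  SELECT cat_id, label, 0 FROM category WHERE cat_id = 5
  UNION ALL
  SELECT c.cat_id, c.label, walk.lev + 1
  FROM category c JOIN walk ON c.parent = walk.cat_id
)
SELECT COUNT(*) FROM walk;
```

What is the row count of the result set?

5

Base: cat_id=5 (Mystery) at lev 0.
Iteration 1: rows with parent in {5} -> SciFi (id 7, lev 1), Horror (id 9, lev 1).
Iteration 2: rows with parent in {7,9} -> Science (id 10, lev 2), Classical (id 11, lev 2).
Iteration 3: no rows with parent in {10,11}; recursion stops.
Total rows emitted: 5.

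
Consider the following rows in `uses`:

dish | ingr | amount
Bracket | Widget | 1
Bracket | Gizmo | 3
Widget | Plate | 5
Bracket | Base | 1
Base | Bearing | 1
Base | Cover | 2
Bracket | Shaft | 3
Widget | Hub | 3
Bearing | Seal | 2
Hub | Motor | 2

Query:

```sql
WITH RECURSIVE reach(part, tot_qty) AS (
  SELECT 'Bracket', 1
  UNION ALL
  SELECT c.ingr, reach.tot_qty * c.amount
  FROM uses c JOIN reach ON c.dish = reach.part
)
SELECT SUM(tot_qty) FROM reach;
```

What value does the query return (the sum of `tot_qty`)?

Base: (Bracket, tot_qty=1).
Iteration 1: components of {Bracket} -> Base = 1*1 = 1, Gizmo = 1*3 = 3, Shaft = 1*3 = 3, Widget = 1*1 = 1.
Iteration 2: components of {Base,Gizmo,Shaft,Widget} -> Bearing = 1*1 = 1, Cover = 1*2 = 2, Hub = 1*3 = 3, Plate = 1*5 = 5.
Iteration 3: components of {Bearing,Cover,Hub,Plate} -> Motor = 3*2 = 6, Seal = 1*2 = 2.
Iteration 4: no further components; recursion stops.
SUM(tot_qty) = 1 + 1 + 3 + 1 + 3 + 5 + 3 + 1 + 2 + 6 + 2 = 28.

28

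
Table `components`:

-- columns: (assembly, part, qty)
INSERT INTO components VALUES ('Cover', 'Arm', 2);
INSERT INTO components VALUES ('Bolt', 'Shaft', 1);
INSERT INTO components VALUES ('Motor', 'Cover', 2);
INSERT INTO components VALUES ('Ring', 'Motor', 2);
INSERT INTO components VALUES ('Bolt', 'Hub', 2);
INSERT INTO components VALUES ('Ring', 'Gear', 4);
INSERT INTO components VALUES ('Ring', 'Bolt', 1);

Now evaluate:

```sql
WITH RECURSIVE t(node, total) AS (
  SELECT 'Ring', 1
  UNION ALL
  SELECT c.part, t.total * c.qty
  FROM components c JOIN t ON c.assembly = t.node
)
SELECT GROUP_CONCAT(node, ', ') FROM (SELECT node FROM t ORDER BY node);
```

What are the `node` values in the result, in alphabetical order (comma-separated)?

Base: (Ring, total=1).
Iteration 1: components of {Ring} -> Bolt = 1*1 = 1, Gear = 1*4 = 4, Motor = 1*2 = 2.
Iteration 2: components of {Bolt,Gear,Motor} -> Cover = 2*2 = 4, Hub = 1*2 = 2, Shaft = 1*1 = 1.
Iteration 3: components of {Cover,Hub,Shaft} -> Arm = 4*2 = 8.
Iteration 4: no further components; recursion stops.

Arm, Bolt, Cover, Gear, Hub, Motor, Ring, Shaft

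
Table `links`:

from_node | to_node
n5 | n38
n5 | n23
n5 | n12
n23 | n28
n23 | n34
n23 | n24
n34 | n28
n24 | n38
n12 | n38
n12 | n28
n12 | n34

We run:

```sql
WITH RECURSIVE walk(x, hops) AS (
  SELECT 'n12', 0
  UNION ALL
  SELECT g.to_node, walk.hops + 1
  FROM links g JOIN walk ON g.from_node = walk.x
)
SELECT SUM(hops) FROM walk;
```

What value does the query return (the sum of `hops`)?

Base: (n12, hops=0).
Iteration 1: edges from {n12} -> (n28, hops=1), (n34, hops=1), (n38, hops=1).
Iteration 2: edges from {n28,n34,n38} -> (n28, hops=2).
Iteration 3: no outgoing edges from {n28}; recursion stops.
SUM(hops) = 0 + 1 + 1 + 1 + 2 = 5.

5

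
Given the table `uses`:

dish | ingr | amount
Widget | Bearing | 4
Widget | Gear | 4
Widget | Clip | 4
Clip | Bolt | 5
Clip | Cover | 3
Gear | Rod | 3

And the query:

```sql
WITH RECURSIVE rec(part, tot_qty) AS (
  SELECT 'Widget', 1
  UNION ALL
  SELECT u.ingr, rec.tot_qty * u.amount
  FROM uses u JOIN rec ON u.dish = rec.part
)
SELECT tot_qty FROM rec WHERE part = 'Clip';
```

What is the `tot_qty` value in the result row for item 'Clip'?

Base: (Widget, tot_qty=1).
Iteration 1: components of {Widget} -> Bearing = 1*4 = 4, Clip = 1*4 = 4, Gear = 1*4 = 4.
Iteration 2: components of {Bearing,Clip,Gear} -> Bolt = 4*5 = 20, Cover = 4*3 = 12, Rod = 4*3 = 12.
Iteration 3: no further components; recursion stops.

4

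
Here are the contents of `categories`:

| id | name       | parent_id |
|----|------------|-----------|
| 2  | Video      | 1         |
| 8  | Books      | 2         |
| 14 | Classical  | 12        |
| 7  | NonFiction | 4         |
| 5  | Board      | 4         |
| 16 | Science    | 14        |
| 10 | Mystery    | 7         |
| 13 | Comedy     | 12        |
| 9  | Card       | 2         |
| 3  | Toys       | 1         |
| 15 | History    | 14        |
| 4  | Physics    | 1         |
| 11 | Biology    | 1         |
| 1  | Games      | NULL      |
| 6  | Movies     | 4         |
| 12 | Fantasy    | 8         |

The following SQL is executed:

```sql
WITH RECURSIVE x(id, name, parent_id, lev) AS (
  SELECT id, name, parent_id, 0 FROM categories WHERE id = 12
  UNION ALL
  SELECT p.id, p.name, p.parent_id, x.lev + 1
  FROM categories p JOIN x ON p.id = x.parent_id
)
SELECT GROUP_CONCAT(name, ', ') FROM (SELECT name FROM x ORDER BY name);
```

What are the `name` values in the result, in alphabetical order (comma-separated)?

Books, Fantasy, Games, Video

Base: id=12 (Fantasy), parent_id=8, lev 0.
Iteration 1: join on id=8 -> Books (id 8, parent_id=2, lev 1).
Iteration 2: join on id=2 -> Video (id 2, parent_id=1, lev 2).
Iteration 3: join on id=1 -> Games (id 1, parent_id=NULL, lev 3).
Iteration 4: parent_id is NULL; no match; recursion stops.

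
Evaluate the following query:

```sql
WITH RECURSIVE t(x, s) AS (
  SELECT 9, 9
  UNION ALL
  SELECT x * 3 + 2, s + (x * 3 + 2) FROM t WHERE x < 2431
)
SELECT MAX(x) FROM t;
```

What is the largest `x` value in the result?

7289

Base: x=9, s=9.
Iteration 1: 9 < 2431 holds -> x = 9 * 3 + 2 = 29, s = 9 + 29 = 38.
Iteration 2: 29 < 2431 holds -> x = 29 * 3 + 2 = 89, s = 38 + 89 = 127.
Iteration 3: 89 < 2431 holds -> x = 89 * 3 + 2 = 269, s = 127 + 269 = 396.
Iteration 4: 269 < 2431 holds -> x = 269 * 3 + 2 = 809, s = 396 + 809 = 1205.
Iteration 5: 809 < 2431 holds -> x = 809 * 3 + 2 = 2429, s = 1205 + 2429 = 3634.
Iteration 6: 2429 < 2431 holds -> x = 2429 * 3 + 2 = 7289, s = 3634 + 7289 = 10923.
Iteration 7: 7289 < 2431 fails; recursion stops.
x values: 9, 29, 89, 269, 809, 2429, 7289; the maximum is 7289.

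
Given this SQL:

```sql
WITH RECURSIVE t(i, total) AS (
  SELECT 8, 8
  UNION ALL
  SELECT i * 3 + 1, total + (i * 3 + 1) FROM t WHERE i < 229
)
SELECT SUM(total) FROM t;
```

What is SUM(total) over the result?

488

Base: i=8, total=8.
Iteration 1: 8 < 229 holds -> i = 8 * 3 + 1 = 25, total = 8 + 25 = 33.
Iteration 2: 25 < 229 holds -> i = 25 * 3 + 1 = 76, total = 33 + 76 = 109.
Iteration 3: 76 < 229 holds -> i = 76 * 3 + 1 = 229, total = 109 + 229 = 338.
Iteration 4: 229 < 229 fails; recursion stops.
SUM(total) = 8 + 33 + 109 + 338 = 488.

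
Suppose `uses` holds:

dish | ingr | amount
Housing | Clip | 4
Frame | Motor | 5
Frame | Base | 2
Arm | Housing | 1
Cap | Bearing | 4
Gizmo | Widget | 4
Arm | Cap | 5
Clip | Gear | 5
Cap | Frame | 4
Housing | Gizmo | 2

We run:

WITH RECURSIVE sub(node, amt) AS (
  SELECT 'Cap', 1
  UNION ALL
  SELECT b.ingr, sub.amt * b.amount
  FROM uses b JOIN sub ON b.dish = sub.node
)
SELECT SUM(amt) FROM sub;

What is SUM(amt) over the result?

37

Base: (Cap, amt=1).
Iteration 1: components of {Cap} -> Bearing = 1*4 = 4, Frame = 1*4 = 4.
Iteration 2: components of {Bearing,Frame} -> Base = 4*2 = 8, Motor = 4*5 = 20.
Iteration 3: no further components; recursion stops.
SUM(amt) = 1 + 4 + 4 + 8 + 20 = 37.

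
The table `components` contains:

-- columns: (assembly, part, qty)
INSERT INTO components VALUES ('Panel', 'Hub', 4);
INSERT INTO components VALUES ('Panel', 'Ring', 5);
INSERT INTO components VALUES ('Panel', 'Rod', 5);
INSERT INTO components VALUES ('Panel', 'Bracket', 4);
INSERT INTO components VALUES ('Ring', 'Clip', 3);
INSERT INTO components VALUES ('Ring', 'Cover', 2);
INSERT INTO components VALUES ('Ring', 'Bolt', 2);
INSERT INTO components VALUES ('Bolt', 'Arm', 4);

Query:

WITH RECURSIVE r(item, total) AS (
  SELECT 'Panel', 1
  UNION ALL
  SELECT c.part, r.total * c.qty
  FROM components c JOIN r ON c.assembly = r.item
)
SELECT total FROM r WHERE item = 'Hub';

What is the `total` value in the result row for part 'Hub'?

Base: (Panel, total=1).
Iteration 1: components of {Panel} -> Bracket = 1*4 = 4, Hub = 1*4 = 4, Ring = 1*5 = 5, Rod = 1*5 = 5.
Iteration 2: components of {Bracket,Hub,Ring,Rod} -> Bolt = 5*2 = 10, Clip = 5*3 = 15, Cover = 5*2 = 10.
Iteration 3: components of {Bolt,Clip,Cover} -> Arm = 10*4 = 40.
Iteration 4: no further components; recursion stops.

4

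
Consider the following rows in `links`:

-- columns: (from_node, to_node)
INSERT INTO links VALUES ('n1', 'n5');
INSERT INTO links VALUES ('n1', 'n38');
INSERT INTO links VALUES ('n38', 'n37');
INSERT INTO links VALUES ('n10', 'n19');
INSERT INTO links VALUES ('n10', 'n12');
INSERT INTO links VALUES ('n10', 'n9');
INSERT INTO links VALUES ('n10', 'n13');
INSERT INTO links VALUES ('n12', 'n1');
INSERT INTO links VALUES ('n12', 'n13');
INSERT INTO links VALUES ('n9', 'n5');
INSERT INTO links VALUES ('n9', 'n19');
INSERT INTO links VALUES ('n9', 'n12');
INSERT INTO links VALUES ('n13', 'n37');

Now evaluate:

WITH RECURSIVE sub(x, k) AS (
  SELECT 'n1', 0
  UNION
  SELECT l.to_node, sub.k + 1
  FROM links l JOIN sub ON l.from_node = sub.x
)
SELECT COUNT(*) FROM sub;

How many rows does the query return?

4

Base: (n1, k=0).
Iteration 1: edges from {n1} -> (n38, k=1), (n5, k=1).
Iteration 2: edges from {n38,n5} -> (n37, k=2).
Iteration 3: no outgoing edges from {n37}; recursion stops.
Total rows emitted: 4.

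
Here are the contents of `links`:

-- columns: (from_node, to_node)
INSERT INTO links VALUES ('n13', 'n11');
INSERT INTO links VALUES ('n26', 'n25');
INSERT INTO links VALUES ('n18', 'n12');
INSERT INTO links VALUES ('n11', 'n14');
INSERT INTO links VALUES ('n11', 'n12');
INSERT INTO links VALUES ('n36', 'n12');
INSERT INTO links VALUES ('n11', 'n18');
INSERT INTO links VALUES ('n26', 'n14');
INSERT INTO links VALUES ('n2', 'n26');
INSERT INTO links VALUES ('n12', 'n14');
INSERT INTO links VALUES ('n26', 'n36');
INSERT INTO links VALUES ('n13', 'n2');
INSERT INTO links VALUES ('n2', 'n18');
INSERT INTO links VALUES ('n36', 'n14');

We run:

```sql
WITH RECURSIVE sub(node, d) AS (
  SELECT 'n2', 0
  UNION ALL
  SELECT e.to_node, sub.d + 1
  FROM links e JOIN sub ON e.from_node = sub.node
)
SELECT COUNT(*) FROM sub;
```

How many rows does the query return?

11

Base: (n2, d=0).
Iteration 1: edges from {n2} -> (n18, d=1), (n26, d=1).
Iteration 2: edges from {n18,n26} -> (n12, d=2), (n14, d=2), (n25, d=2), (n36, d=2).
Iteration 3: edges from {n12,n14,n25,n36} -> (n12, d=3), (n14, d=3) x2. [UNION ALL keeps all 3 new rows, including repeats]
Iteration 4: edges from {n12,n14} -> (n14, d=4).
Iteration 5: no outgoing edges from {n14}; recursion stops.
Total rows emitted: 11.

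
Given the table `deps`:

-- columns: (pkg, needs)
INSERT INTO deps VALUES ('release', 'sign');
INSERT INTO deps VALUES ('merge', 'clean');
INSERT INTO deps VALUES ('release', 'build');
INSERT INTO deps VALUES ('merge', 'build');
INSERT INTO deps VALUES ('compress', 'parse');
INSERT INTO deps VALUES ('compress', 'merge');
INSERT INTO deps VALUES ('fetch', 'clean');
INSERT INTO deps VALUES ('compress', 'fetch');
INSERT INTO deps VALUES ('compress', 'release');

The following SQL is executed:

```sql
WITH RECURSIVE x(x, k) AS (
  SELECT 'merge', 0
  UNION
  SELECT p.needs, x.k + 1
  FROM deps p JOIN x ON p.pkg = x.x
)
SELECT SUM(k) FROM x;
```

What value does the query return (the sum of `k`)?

Base: (merge, k=0).
Iteration 1: edges from {merge} -> (build, k=1), (clean, k=1).
Iteration 2: no outgoing edges from {build,clean}; recursion stops.
SUM(k) = 0 + 1 + 1 = 2.

2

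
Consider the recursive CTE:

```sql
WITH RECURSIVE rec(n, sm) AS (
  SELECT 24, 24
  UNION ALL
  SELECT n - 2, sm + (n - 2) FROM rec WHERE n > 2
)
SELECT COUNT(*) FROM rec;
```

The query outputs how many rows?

Base: n=24, sm=24.
Iteration 1: 24 > 2 holds -> n = 24 - 2 = 22, sm = 24 + 22 = 46.
Iteration 2: 22 > 2 holds -> n = 22 - 2 = 20, sm = 46 + 20 = 66.
Iteration 3: 20 > 2 holds -> n = 20 - 2 = 18, sm = 66 + 18 = 84.
Iteration 4: 18 > 2 holds -> n = 18 - 2 = 16, sm = 84 + 16 = 100.
Iteration 5: 16 > 2 holds -> n = 16 - 2 = 14, sm = 100 + 14 = 114.
Iteration 6: 14 > 2 holds -> n = 14 - 2 = 12, sm = 114 + 12 = 126.
Iteration 7: 12 > 2 holds -> n = 12 - 2 = 10, sm = 126 + 10 = 136.
Iteration 8: 10 > 2 holds -> n = 10 - 2 = 8, sm = 136 + 8 = 144.
Iteration 9: 8 > 2 holds -> n = 8 - 2 = 6, sm = 144 + 6 = 150.
Iteration 10: 6 > 2 holds -> n = 6 - 2 = 4, sm = 150 + 4 = 154.
Iteration 11: 4 > 2 holds -> n = 4 - 2 = 2, sm = 154 + 2 = 156.
Iteration 12: 2 > 2 fails; recursion stops.
Total rows emitted: 12.

12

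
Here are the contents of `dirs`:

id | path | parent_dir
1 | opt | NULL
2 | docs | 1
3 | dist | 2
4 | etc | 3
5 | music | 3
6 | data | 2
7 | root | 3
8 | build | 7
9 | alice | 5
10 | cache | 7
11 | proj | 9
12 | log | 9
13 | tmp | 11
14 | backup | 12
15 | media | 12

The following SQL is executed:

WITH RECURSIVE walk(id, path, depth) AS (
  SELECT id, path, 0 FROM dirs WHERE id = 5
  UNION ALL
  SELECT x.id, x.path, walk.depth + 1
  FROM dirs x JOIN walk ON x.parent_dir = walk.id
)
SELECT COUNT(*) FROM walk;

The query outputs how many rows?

7

Base: id=5 (music) at depth 0.
Iteration 1: rows with parent_dir in {5} -> alice (id 9, depth 1).
Iteration 2: rows with parent_dir in {9} -> proj (id 11, depth 2), log (id 12, depth 2).
Iteration 3: rows with parent_dir in {11,12} -> tmp (id 13, depth 3), backup (id 14, depth 3), media (id 15, depth 3).
Iteration 4: no rows with parent_dir in {13,14,15}; recursion stops.
Total rows emitted: 7.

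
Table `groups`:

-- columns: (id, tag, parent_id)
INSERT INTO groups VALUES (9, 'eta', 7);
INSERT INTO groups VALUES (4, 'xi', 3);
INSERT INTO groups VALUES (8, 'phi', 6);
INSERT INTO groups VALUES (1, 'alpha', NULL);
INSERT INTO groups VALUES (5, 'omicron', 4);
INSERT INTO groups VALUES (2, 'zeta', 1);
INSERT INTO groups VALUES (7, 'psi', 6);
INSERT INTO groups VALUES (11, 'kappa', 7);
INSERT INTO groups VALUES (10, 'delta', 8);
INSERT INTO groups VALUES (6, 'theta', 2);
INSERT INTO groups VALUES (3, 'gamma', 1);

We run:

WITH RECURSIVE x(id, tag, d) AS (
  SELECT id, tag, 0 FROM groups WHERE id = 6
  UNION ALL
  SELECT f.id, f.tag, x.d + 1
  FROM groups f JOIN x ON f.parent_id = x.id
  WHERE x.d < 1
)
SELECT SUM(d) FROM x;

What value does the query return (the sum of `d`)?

Base: id=6 (theta) at d 0.
Iteration 1: rows with parent_id in {6} -> psi (id 7, d 1), phi (id 8, d 1).
Iteration 2: d < 1 fails for all current rows; recursion stops.
SUM(d) = 0 + 1 + 1 = 2.

2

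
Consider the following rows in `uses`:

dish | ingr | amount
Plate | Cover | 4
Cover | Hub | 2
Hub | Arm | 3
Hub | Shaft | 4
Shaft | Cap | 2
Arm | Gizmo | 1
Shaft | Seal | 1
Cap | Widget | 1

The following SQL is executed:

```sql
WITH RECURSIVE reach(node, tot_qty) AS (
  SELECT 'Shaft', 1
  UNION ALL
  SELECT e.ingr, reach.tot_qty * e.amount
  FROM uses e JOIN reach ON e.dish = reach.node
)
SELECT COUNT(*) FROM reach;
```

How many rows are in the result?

4

Base: (Shaft, tot_qty=1).
Iteration 1: components of {Shaft} -> Cap = 1*2 = 2, Seal = 1*1 = 1.
Iteration 2: components of {Cap,Seal} -> Widget = 2*1 = 2.
Iteration 3: no further components; recursion stops.
Total rows emitted: 4.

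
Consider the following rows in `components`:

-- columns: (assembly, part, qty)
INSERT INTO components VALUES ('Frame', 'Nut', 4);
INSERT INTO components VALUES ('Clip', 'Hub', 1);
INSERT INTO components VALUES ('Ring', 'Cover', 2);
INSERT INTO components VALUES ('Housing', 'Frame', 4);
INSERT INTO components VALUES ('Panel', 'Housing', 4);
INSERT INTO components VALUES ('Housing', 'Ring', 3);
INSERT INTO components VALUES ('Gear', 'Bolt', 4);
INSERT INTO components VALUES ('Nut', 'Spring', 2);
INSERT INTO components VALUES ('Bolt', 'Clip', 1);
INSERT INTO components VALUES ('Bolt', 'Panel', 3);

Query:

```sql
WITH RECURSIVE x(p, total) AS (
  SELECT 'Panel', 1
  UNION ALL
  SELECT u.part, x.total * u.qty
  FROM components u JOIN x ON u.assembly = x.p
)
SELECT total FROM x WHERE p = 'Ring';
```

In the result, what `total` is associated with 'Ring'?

Base: (Panel, total=1).
Iteration 1: components of {Panel} -> Housing = 1*4 = 4.
Iteration 2: components of {Housing} -> Frame = 4*4 = 16, Ring = 4*3 = 12.
Iteration 3: components of {Frame,Ring} -> Cover = 12*2 = 24, Nut = 16*4 = 64.
Iteration 4: components of {Cover,Nut} -> Spring = 64*2 = 128.
Iteration 5: no further components; recursion stops.

12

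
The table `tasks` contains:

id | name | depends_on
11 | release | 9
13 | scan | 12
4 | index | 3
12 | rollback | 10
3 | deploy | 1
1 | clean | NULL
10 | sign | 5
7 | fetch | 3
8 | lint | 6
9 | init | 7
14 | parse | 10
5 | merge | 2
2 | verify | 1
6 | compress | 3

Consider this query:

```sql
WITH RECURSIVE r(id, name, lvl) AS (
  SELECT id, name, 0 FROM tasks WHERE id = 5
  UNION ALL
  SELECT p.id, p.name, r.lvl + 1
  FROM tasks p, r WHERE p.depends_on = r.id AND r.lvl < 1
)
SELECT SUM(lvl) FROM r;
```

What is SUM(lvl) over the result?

1

Base: id=5 (merge) at lvl 0.
Iteration 1: rows with depends_on in {5} -> sign (id 10, lvl 1).
Iteration 2: lvl < 1 fails for all current rows; recursion stops.
SUM(lvl) = 0 + 1 = 1.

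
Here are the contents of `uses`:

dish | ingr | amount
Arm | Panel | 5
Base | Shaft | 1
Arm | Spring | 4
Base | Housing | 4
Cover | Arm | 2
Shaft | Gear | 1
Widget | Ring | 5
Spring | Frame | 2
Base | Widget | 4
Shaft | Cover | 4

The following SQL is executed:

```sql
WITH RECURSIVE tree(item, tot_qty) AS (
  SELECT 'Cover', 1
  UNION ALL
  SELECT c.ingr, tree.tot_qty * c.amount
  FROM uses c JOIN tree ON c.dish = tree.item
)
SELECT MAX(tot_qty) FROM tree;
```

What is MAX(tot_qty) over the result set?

16

Base: (Cover, tot_qty=1).
Iteration 1: components of {Cover} -> Arm = 1*2 = 2.
Iteration 2: components of {Arm} -> Panel = 2*5 = 10, Spring = 2*4 = 8.
Iteration 3: components of {Panel,Spring} -> Frame = 8*2 = 16.
Iteration 4: no further components; recursion stops.
tot_qty values: 1, 2, 8, 10, 16; the maximum is 16.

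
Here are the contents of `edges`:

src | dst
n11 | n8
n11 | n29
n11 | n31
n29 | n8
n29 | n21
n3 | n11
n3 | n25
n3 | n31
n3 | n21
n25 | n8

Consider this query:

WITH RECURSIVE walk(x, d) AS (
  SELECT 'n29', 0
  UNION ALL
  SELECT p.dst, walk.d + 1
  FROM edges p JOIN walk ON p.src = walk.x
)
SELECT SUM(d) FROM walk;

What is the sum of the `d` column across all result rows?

2

Base: (n29, d=0).
Iteration 1: edges from {n29} -> (n21, d=1), (n8, d=1).
Iteration 2: no outgoing edges from {n21,n8}; recursion stops.
SUM(d) = 0 + 1 + 1 = 2.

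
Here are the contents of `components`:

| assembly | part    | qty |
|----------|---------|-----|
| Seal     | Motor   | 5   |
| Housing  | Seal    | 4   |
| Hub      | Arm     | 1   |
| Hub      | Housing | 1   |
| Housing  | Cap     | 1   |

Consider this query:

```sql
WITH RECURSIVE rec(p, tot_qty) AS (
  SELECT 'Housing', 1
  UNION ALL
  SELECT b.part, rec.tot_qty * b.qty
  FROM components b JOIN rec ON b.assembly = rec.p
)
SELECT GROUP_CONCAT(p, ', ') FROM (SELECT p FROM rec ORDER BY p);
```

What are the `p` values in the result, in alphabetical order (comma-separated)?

Cap, Housing, Motor, Seal

Base: (Housing, tot_qty=1).
Iteration 1: components of {Housing} -> Cap = 1*1 = 1, Seal = 1*4 = 4.
Iteration 2: components of {Cap,Seal} -> Motor = 4*5 = 20.
Iteration 3: no further components; recursion stops.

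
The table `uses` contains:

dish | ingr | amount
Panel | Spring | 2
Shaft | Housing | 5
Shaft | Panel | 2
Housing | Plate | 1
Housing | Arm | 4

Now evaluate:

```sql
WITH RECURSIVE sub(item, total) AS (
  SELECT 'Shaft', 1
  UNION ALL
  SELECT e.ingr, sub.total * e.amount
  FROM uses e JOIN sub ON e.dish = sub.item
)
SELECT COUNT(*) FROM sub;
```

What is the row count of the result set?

6

Base: (Shaft, total=1).
Iteration 1: components of {Shaft} -> Housing = 1*5 = 5, Panel = 1*2 = 2.
Iteration 2: components of {Housing,Panel} -> Arm = 5*4 = 20, Plate = 5*1 = 5, Spring = 2*2 = 4.
Iteration 3: no further components; recursion stops.
Total rows emitted: 6.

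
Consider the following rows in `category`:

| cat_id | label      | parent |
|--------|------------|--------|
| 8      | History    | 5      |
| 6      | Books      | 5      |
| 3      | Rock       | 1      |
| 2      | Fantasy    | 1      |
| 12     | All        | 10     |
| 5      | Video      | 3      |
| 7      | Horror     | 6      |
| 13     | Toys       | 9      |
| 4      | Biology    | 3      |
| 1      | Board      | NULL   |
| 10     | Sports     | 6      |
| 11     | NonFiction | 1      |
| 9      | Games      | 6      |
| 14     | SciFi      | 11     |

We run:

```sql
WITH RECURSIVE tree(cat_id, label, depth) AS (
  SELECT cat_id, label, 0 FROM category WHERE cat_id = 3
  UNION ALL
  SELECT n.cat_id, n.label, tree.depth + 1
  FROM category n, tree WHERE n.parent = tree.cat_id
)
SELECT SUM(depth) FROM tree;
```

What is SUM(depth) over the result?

23

Base: cat_id=3 (Rock) at depth 0.
Iteration 1: rows with parent in {3} -> Biology (id 4, depth 1), Video (id 5, depth 1).
Iteration 2: rows with parent in {4,5} -> Books (id 6, depth 2), History (id 8, depth 2).
Iteration 3: rows with parent in {6,8} -> Horror (id 7, depth 3), Games (id 9, depth 3), Sports (id 10, depth 3).
Iteration 4: rows with parent in {7,9,10} -> All (id 12, depth 4), Toys (id 13, depth 4).
Iteration 5: no rows with parent in {12,13}; recursion stops.
SUM(depth) = 0 + 1 + 1 + 2 + 2 + 3 + 3 + 3 + 4 + 4 = 23.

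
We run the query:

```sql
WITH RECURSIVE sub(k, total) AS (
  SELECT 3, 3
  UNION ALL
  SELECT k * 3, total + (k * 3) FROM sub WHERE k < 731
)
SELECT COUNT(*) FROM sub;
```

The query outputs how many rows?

Base: k=3, total=3.
Iteration 1: 3 < 731 holds -> k = 3 * 3 = 9, total = 3 + 9 = 12.
Iteration 2: 9 < 731 holds -> k = 9 * 3 = 27, total = 12 + 27 = 39.
Iteration 3: 27 < 731 holds -> k = 27 * 3 = 81, total = 39 + 81 = 120.
Iteration 4: 81 < 731 holds -> k = 81 * 3 = 243, total = 120 + 243 = 363.
Iteration 5: 243 < 731 holds -> k = 243 * 3 = 729, total = 363 + 729 = 1092.
Iteration 6: 729 < 731 holds -> k = 729 * 3 = 2187, total = 1092 + 2187 = 3279.
Iteration 7: 2187 < 731 fails; recursion stops.
Total rows emitted: 7.

7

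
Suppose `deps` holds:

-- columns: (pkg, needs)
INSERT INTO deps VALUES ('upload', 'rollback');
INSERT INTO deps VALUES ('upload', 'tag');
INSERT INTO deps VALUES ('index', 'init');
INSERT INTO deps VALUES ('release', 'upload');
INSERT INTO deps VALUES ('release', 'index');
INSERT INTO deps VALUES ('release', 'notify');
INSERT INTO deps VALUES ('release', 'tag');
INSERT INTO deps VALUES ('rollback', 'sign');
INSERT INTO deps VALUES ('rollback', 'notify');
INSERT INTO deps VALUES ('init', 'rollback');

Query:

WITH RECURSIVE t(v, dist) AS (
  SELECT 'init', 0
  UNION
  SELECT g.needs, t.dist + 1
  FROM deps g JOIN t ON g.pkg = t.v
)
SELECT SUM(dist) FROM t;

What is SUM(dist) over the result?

5

Base: (init, dist=0).
Iteration 1: edges from {init} -> (rollback, dist=1).
Iteration 2: edges from {rollback} -> (notify, dist=2), (sign, dist=2).
Iteration 3: no outgoing edges from {notify,sign}; recursion stops.
SUM(dist) = 0 + 1 + 2 + 2 = 5.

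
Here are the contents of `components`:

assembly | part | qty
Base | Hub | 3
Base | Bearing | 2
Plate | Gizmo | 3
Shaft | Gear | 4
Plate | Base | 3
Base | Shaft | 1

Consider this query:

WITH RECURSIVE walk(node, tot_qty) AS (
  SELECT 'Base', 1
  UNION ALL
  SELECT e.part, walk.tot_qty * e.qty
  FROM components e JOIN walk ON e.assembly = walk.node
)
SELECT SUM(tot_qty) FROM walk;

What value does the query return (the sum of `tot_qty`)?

Base: (Base, tot_qty=1).
Iteration 1: components of {Base} -> Bearing = 1*2 = 2, Hub = 1*3 = 3, Shaft = 1*1 = 1.
Iteration 2: components of {Bearing,Hub,Shaft} -> Gear = 1*4 = 4.
Iteration 3: no further components; recursion stops.
SUM(tot_qty) = 1 + 3 + 1 + 2 + 4 = 11.

11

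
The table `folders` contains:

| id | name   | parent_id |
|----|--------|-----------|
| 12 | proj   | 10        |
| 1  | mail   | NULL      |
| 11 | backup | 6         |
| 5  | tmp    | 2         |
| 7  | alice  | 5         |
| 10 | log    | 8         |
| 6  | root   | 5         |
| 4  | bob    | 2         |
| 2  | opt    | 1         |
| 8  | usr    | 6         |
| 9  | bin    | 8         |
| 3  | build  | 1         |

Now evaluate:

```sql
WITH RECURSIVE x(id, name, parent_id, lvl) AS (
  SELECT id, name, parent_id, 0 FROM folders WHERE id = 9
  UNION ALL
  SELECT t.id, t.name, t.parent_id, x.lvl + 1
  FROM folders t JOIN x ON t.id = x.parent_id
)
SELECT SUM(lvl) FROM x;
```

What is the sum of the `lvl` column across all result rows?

15

Base: id=9 (bin), parent_id=8, lvl 0.
Iteration 1: join on id=8 -> usr (id 8, parent_id=6, lvl 1).
Iteration 2: join on id=6 -> root (id 6, parent_id=5, lvl 2).
Iteration 3: join on id=5 -> tmp (id 5, parent_id=2, lvl 3).
Iteration 4: join on id=2 -> opt (id 2, parent_id=1, lvl 4).
Iteration 5: join on id=1 -> mail (id 1, parent_id=NULL, lvl 5).
Iteration 6: parent_id is NULL; no match; recursion stops.
SUM(lvl) = 0 + 1 + 2 + 3 + 4 + 5 = 15.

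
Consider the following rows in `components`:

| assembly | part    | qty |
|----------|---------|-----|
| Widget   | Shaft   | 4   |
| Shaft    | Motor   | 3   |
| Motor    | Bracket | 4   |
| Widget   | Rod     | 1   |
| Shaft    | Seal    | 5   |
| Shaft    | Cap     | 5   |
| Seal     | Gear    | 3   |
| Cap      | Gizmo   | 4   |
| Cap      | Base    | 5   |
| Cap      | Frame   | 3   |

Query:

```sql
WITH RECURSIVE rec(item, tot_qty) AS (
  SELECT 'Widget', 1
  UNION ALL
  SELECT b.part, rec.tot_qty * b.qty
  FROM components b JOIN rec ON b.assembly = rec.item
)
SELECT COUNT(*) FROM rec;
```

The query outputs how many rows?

Base: (Widget, tot_qty=1).
Iteration 1: components of {Widget} -> Rod = 1*1 = 1, Shaft = 1*4 = 4.
Iteration 2: components of {Rod,Shaft} -> Cap = 4*5 = 20, Motor = 4*3 = 12, Seal = 4*5 = 20.
Iteration 3: components of {Cap,Motor,Seal} -> Base = 20*5 = 100, Bracket = 12*4 = 48, Frame = 20*3 = 60, Gear = 20*3 = 60, Gizmo = 20*4 = 80.
Iteration 4: no further components; recursion stops.
Total rows emitted: 11.

11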